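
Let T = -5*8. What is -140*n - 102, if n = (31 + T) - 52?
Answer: 8438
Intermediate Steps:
T = -40
n = -61 (n = (31 - 40) - 52 = -9 - 52 = -61)
-140*n - 102 = -140*(-61) - 102 = 8540 - 102 = 8438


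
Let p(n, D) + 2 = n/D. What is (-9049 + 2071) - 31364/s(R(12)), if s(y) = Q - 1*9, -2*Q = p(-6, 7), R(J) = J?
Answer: -150286/53 ≈ -2835.6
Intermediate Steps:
p(n, D) = -2 + n/D
Q = 10/7 (Q = -(-2 - 6/7)/2 = -1/2*(-20/7) = 10/7 ≈ 1.4286)
s(y) = -53/7 (s(y) = 10/7 - 1*9 = 10/7 - 9 = -53/7)
(-9049 + 2071) - 31364/s(R(12)) = (-9049 + 2071) - 31364/(-53/7) = -6978 - 31364*(-7/53) = -6978 + 219548/53 = -150286/53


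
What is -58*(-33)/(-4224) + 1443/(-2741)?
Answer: -171841/175424 ≈ -0.97958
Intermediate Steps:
-58*(-33)/(-4224) + 1443/(-2741) = 1914*(-1/4224) + 1443*(-1/2741) = -29/64 - 1443/2741 = -171841/175424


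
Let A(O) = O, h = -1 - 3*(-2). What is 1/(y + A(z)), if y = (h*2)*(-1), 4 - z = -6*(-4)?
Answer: -1/30 ≈ -0.033333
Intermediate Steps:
h = 5 (h = -1 + 6 = 5)
z = -20 (z = 4 - (-6)*(-4) = 4 - 1*24 = 4 - 24 = -20)
y = -10 (y = (5*2)*(-1) = 10*(-1) = -10)
1/(y + A(z)) = 1/(-10 - 20) = 1/(-30) = -1/30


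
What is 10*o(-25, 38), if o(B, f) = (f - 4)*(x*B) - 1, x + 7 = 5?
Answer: 16990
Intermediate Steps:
x = -2 (x = -7 + 5 = -2)
o(B, f) = -1 - 2*B*(-4 + f) (o(B, f) = (f - 4)*(-2*B) - 1 = (-4 + f)*(-2*B) - 1 = -2*B*(-4 + f) - 1 = -1 - 2*B*(-4 + f))
10*o(-25, 38) = 10*(-1 + 8*(-25) - 2*(-25)*38) = 10*(-1 - 200 + 1900) = 10*1699 = 16990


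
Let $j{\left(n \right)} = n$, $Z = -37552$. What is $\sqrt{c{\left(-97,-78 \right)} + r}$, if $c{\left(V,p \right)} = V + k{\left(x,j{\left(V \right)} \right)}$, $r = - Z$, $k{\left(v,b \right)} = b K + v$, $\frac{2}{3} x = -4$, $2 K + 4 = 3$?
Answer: $\frac{\sqrt{149990}}{2} \approx 193.64$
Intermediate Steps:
$K = - \frac{1}{2}$ ($K = -2 + \frac{1}{2} \cdot 3 = -2 + \frac{3}{2} = - \frac{1}{2} \approx -0.5$)
$x = -6$ ($x = \frac{3}{2} \left(-4\right) = -6$)
$k{\left(v,b \right)} = v - \frac{b}{2}$ ($k{\left(v,b \right)} = b \left(- \frac{1}{2}\right) + v = - \frac{b}{2} + v = v - \frac{b}{2}$)
$r = 37552$ ($r = \left(-1\right) \left(-37552\right) = 37552$)
$c{\left(V,p \right)} = -6 + \frac{V}{2}$ ($c{\left(V,p \right)} = V - \left(6 + \frac{V}{2}\right) = -6 + \frac{V}{2}$)
$\sqrt{c{\left(-97,-78 \right)} + r} = \sqrt{\left(-6 + \frac{1}{2} \left(-97\right)\right) + 37552} = \sqrt{\left(-6 - \frac{97}{2}\right) + 37552} = \sqrt{- \frac{109}{2} + 37552} = \sqrt{\frac{74995}{2}} = \frac{\sqrt{149990}}{2}$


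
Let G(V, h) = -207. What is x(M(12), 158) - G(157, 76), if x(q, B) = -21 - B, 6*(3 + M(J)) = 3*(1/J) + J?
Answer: 28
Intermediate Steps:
M(J) = -3 + 1/(2*J) + J/6 (M(J) = -3 + (3*(1/J) + J)/6 = -3 + (3/J + J)/6 = -3 + (J + 3/J)/6 = -3 + (1/(2*J) + J/6) = -3 + 1/(2*J) + J/6)
x(M(12), 158) - G(157, 76) = (-21 - 1*158) - 1*(-207) = (-21 - 158) + 207 = -179 + 207 = 28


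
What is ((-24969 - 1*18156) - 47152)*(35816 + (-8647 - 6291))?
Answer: -1884803206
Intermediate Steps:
((-24969 - 1*18156) - 47152)*(35816 + (-8647 - 6291)) = ((-24969 - 18156) - 47152)*(35816 - 14938) = (-43125 - 47152)*20878 = -90277*20878 = -1884803206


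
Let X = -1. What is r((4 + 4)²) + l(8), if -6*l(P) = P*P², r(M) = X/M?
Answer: -16387/192 ≈ -85.349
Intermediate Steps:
r(M) = -1/M
l(P) = -P³/6 (l(P) = -P*P²/6 = -P³/6)
r((4 + 4)²) + l(8) = -1/((4 + 4)²) - ⅙*8³ = -1/(8²) - ⅙*512 = -1/64 - 256/3 = -16387/192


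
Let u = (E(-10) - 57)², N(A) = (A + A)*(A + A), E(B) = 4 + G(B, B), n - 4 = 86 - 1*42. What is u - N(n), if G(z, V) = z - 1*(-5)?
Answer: -5852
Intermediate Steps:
n = 48 (n = 4 + (86 - 1*42) = 4 + (86 - 42) = 4 + 44 = 48)
G(z, V) = 5 + z (G(z, V) = z + 5 = 5 + z)
E(B) = 9 + B (E(B) = 4 + (5 + B) = 9 + B)
N(A) = 4*A² (N(A) = (2*A)*(2*A) = 4*A²)
u = 3364 (u = ((9 - 10) - 57)² = (-1 - 57)² = (-58)² = 3364)
u - N(n) = 3364 - 4*48² = 3364 - 4*2304 = 3364 - 1*9216 = 3364 - 9216 = -5852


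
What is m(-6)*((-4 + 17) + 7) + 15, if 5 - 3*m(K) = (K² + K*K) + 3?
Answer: -1355/3 ≈ -451.67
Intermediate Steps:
m(K) = ⅔ - 2*K²/3 (m(K) = 5/3 - ((K² + K*K) + 3)/3 = 5/3 - ((K² + K²) + 3)/3 = 5/3 - (2*K² + 3)/3 = 5/3 - (3 + 2*K²)/3 = 5/3 + (-1 - 2*K²/3) = ⅔ - 2*K²/3)
m(-6)*((-4 + 17) + 7) + 15 = (⅔ - ⅔*(-6)²)*((-4 + 17) + 7) + 15 = (⅔ - ⅔*36)*(13 + 7) + 15 = (⅔ - 24)*20 + 15 = -70/3*20 + 15 = -1400/3 + 15 = -1355/3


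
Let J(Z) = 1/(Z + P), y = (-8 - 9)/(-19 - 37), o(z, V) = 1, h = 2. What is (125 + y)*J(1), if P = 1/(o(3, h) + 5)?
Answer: 21051/196 ≈ 107.40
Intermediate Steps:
y = 17/56 (y = -17/(-56) = -17*(-1/56) = 17/56 ≈ 0.30357)
P = ⅙ (P = 1/(1 + 5) = 1/6 = ⅙ ≈ 0.16667)
J(Z) = 1/(⅙ + Z) (J(Z) = 1/(Z + ⅙) = 1/(⅙ + Z))
(125 + y)*J(1) = (125 + 17/56)*(6/(1 + 6*1)) = 7017*(6/(1 + 6))/56 = 7017*(6/7)/56 = 7017*(6*(⅐))/56 = (7017/56)*(6/7) = 21051/196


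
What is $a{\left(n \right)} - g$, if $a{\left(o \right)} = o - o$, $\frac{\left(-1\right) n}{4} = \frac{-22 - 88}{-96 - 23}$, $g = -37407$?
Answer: $37407$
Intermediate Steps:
$n = - \frac{440}{119}$ ($n = - 4 \frac{-22 - 88}{-96 - 23} = - 4 \left(- \frac{110}{-119}\right) = - 4 \left(\left(-110\right) \left(- \frac{1}{119}\right)\right) = \left(-4\right) \frac{110}{119} = - \frac{440}{119} \approx -3.6975$)
$a{\left(o \right)} = 0$
$a{\left(n \right)} - g = 0 - -37407 = 0 + 37407 = 37407$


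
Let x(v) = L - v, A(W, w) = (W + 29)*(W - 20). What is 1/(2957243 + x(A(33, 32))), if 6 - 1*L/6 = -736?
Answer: 1/2960889 ≈ 3.3774e-7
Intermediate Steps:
L = 4452 (L = 36 - 6*(-736) = 36 + 4416 = 4452)
A(W, w) = (-20 + W)*(29 + W) (A(W, w) = (29 + W)*(-20 + W) = (-20 + W)*(29 + W))
x(v) = 4452 - v
1/(2957243 + x(A(33, 32))) = 1/(2957243 + (4452 - (-580 + 33² + 9*33))) = 1/(2957243 + (4452 - (-580 + 1089 + 297))) = 1/(2957243 + (4452 - 1*806)) = 1/(2957243 + (4452 - 806)) = 1/(2957243 + 3646) = 1/2960889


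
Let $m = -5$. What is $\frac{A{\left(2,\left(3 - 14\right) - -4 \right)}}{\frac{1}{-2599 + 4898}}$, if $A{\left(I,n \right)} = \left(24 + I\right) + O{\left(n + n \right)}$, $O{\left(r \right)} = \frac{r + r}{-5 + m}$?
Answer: $\frac{331056}{5} \approx 66211.0$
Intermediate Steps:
$O{\left(r \right)} = - \frac{r}{5}$ ($O{\left(r \right)} = \frac{r + r}{-5 - 5} = \frac{2 r}{-10} = 2 r \left(- \frac{1}{10}\right) = - \frac{r}{5}$)
$A{\left(I,n \right)} = 24 + I - \frac{2 n}{5}$ ($A{\left(I,n \right)} = \left(24 + I\right) - \frac{n + n}{5} = \left(24 + I\right) - \frac{2 n}{5} = 24 + I - \frac{2 n}{5}$)
$\frac{A{\left(2,\left(3 - 14\right) - -4 \right)}}{\frac{1}{-2599 + 4898}} = \frac{24 + 2 - \frac{2 \left(\left(3 - 14\right) - -4\right)}{5}}{\frac{1}{-2599 + 4898}} = \frac{24 + 2 - \frac{2 \left(\left(3 - 14\right) + 4\right)}{5}}{\frac{1}{2299}} = \left(24 + 2 - \frac{2 \left(-11 + 4\right)}{5}\right) \frac{1}{\frac{1}{2299}} = \left(24 + 2 - - \frac{14}{5}\right) 2299 = \left(24 + 2 + \frac{14}{5}\right) 2299 = \frac{144}{5} \cdot 2299 = \frac{331056}{5}$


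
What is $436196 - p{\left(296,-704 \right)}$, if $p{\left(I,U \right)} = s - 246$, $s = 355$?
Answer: $436087$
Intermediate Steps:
$p{\left(I,U \right)} = 109$ ($p{\left(I,U \right)} = 355 - 246 = 109$)
$436196 - p{\left(296,-704 \right)} = 436196 - 109 = 436087$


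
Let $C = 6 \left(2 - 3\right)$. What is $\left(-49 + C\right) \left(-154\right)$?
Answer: $8470$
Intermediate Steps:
$C = -6$ ($C = 6 \left(-1\right) = -6$)
$\left(-49 + C\right) \left(-154\right) = \left(-49 - 6\right) \left(-154\right) = \left(-55\right) \left(-154\right) = 8470$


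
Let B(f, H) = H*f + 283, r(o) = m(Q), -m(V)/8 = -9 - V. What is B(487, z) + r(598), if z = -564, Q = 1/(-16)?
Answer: -548627/2 ≈ -2.7431e+5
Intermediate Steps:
Q = -1/16 ≈ -0.062500
m(V) = 72 + 8*V (m(V) = -8*(-9 - V) = 72 + 8*V)
r(o) = 143/2 (r(o) = 72 + 8*(-1/16) = 72 - ½ = 143/2)
B(f, H) = 283 + H*f
B(487, z) + r(598) = (283 - 564*487) + 143/2 = (283 - 274668) + 143/2 = -274385 + 143/2 = -548627/2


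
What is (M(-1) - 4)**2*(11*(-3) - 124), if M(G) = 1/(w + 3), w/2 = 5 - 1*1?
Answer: -290293/121 ≈ -2399.1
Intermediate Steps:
w = 8 (w = 2*(5 - 1*1) = 2*(5 - 1) = 2*4 = 8)
M(G) = 1/11 (M(G) = 1/(8 + 3) = 1/11)
(M(-1) - 4)**2*(11*(-3) - 124) = (1/11 - 4)**2*(11*(-3) - 124) = (-43/11)**2*(-33 - 124) = (1849/121)*(-157) = -290293/121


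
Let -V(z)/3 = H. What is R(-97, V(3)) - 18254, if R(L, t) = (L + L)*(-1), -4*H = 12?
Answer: -18060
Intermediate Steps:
H = -3 (H = -¼*12 = -3)
V(z) = 9 (V(z) = -3*(-3) = 9)
R(L, t) = -2*L (R(L, t) = (2*L)*(-1) = -2*L)
R(-97, V(3)) - 18254 = -2*(-97) - 18254 = 194 - 18254 = -18060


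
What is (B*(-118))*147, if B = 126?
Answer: -2185596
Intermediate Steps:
(B*(-118))*147 = (126*(-118))*147 = -14868*147 = -2185596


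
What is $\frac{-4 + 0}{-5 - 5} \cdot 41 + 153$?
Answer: $\frac{847}{5} \approx 169.4$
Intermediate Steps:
$\frac{-4 + 0}{-5 - 5} \cdot 41 + 153 = \frac{1}{-10} \left(-4\right) 41 + 153 = \left(- \frac{1}{10}\right) \left(-4\right) 41 + 153 = \frac{2}{5} \cdot 41 + 153 = \frac{82}{5} + 153 = \frac{847}{5}$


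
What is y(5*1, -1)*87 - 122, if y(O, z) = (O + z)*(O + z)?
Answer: 1270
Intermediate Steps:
y(O, z) = (O + z)²
y(5*1, -1)*87 - 122 = (5*1 - 1)²*87 - 122 = (5 - 1)²*87 - 122 = 4²*87 - 122 = 16*87 - 122 = 1392 - 122 = 1270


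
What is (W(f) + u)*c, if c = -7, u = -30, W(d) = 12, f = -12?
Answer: 126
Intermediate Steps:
(W(f) + u)*c = (12 - 30)*(-7) = -18*(-7) = 126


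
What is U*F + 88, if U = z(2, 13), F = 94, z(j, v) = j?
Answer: 276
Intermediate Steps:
U = 2
U*F + 88 = 2*94 + 88 = 188 + 88 = 276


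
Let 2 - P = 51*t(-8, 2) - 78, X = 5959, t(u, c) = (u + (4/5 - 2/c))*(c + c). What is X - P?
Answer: 21031/5 ≈ 4206.2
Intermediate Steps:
t(u, c) = 2*c*(4/5 + u - 2/c) (t(u, c) = (u + (4*(1/5) - 2/c))*(2*c) = (u + (4/5 - 2/c))*(2*c) = (4/5 + u - 2/c)*(2*c) = 2*c*(4/5 + u - 2/c))
P = 8764/5 (P = 2 - (51*(-4 + (8/5)*2 + 2*2*(-8)) - 78) = 2 - (51*(-4 + 16/5 - 32) - 78) = 2 - (51*(-164/5) - 78) = 2 - (-8364/5 - 78) = 2 - 1*(-8754/5) = 2 + 8754/5 = 8764/5 ≈ 1752.8)
X - P = 5959 - 1*8764/5 = 5959 - 8764/5 = 21031/5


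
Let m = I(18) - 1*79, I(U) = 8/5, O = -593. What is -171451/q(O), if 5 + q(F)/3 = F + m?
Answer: 857255/10131 ≈ 84.617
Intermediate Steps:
I(U) = 8/5 (I(U) = 8*(⅕) = 8/5)
m = -387/5 (m = 8/5 - 1*79 = 8/5 - 79 = -387/5 ≈ -77.400)
q(F) = -1236/5 + 3*F (q(F) = -15 + 3*(F - 387/5) = -15 + 3*(-387/5 + F) = -15 + (-1161/5 + 3*F) = -1236/5 + 3*F)
-171451/q(O) = -171451/(-1236/5 + 3*(-593)) = -171451/(-1236/5 - 1779) = -171451/(-10131/5) = -171451*(-5/10131) = 857255/10131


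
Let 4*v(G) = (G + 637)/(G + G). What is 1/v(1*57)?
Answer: 228/347 ≈ 0.65706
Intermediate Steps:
v(G) = (637 + G)/(8*G) (v(G) = ((G + 637)/(G + G))/4 = ((637 + G)/((2*G)))/4 = ((637 + G)*(1/(2*G)))/4 = ((637 + G)/(2*G))/4 = (637 + G)/(8*G))
1/v(1*57) = 1/((637 + 1*57)/(8*((1*57)))) = 1/((⅛)*(637 + 57)/57) = 1/((⅛)*(1/57)*694) = 1/(347/228) = 228/347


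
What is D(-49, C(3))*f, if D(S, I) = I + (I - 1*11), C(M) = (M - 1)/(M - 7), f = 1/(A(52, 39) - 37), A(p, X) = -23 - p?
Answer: 3/28 ≈ 0.10714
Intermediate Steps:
f = -1/112 (f = 1/((-23 - 1*52) - 37) = 1/((-23 - 52) - 37) = 1/(-75 - 37) = 1/(-112) = -1/112 ≈ -0.0089286)
C(M) = (-1 + M)/(-7 + M)
D(S, I) = -11 + 2*I (D(S, I) = I + (I - 11) = I + (-11 + I) = -11 + 2*I)
D(-49, C(3))*f = (-11 + 2*((-1 + 3)/(-7 + 3)))*(-1/112) = (-11 + 2*(2/(-4)))*(-1/112) = (-11 + 2*(-¼*2))*(-1/112) = (-11 + 2*(-½))*(-1/112) = (-11 - 1)*(-1/112) = -12*(-1/112) = 3/28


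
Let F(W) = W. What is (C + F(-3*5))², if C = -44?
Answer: 3481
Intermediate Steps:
(C + F(-3*5))² = (-44 - 3*5)² = (-44 - 15)² = (-59)² = 3481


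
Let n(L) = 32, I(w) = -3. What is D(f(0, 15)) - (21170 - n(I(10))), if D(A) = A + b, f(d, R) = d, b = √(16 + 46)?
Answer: -21138 + √62 ≈ -21130.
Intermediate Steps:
b = √62 ≈ 7.8740
D(A) = A + √62
D(f(0, 15)) - (21170 - n(I(10))) = (0 + √62) - (21170 - 1*32) = √62 - (21170 - 32) = √62 - 1*21138 = √62 - 21138 = -21138 + √62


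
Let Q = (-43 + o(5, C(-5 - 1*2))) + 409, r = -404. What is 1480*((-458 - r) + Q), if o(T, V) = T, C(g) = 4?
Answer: 469160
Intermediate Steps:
Q = 371 (Q = (-43 + 5) + 409 = -38 + 409 = 371)
1480*((-458 - r) + Q) = 1480*((-458 - 1*(-404)) + 371) = 1480*((-458 + 404) + 371) = 1480*(-54 + 371) = 1480*317 = 469160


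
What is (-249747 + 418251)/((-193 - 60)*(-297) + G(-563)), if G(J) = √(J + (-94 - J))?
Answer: 12661559064/5646169975 - 168504*I*√94/5646169975 ≈ 2.2425 - 0.00028935*I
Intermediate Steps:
G(J) = I*√94 (G(J) = √(-94) = I*√94)
(-249747 + 418251)/((-193 - 60)*(-297) + G(-563)) = (-249747 + 418251)/((-193 - 60)*(-297) + I*√94) = 168504/(-253*(-297) + I*√94) = 168504/(75141 + I*√94)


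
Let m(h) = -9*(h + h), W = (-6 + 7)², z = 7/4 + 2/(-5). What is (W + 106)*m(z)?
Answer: -26001/10 ≈ -2600.1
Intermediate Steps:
z = 27/20 (z = 7*(¼) + 2*(-⅕) = 7/4 - ⅖ = 27/20 ≈ 1.3500)
W = 1 (W = 1² = 1)
m(h) = -18*h
(W + 106)*m(z) = (1 + 106)*(-18*27/20) = 107*(-243/10) = -26001/10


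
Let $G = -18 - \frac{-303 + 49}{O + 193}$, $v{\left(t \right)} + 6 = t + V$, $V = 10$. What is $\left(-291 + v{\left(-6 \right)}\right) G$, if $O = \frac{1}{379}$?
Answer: $\frac{178788307}{36574} \approx 4888.4$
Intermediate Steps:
$O = \frac{1}{379} \approx 0.0026385$
$v{\left(t \right)} = 4 + t$ ($v{\left(t \right)} = -6 + \left(t + 10\right) = -6 + \left(10 + t\right) = 4 + t$)
$G = - \frac{610199}{36574}$ ($G = -18 - \frac{-303 + 49}{\frac{1}{379} + 193} = -18 - - \frac{254}{\frac{73148}{379}} = -18 - \left(-254\right) \frac{379}{73148} = -18 - - \frac{48133}{36574} = -18 + \frac{48133}{36574} = - \frac{610199}{36574} \approx -16.684$)
$\left(-291 + v{\left(-6 \right)}\right) G = \left(-291 + \left(4 - 6\right)\right) \left(- \frac{610199}{36574}\right) = \left(-291 - 2\right) \left(- \frac{610199}{36574}\right) = \left(-293\right) \left(- \frac{610199}{36574}\right) = \frac{178788307}{36574}$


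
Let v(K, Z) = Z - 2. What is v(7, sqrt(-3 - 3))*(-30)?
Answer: 60 - 30*I*sqrt(6) ≈ 60.0 - 73.485*I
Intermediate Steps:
v(K, Z) = -2 + Z
v(7, sqrt(-3 - 3))*(-30) = (-2 + sqrt(-3 - 3))*(-30) = (-2 + sqrt(-6))*(-30) = (-2 + I*sqrt(6))*(-30) = 60 - 30*I*sqrt(6)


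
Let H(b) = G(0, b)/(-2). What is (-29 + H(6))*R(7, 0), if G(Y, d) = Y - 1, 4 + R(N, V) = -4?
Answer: 228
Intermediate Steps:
R(N, V) = -8 (R(N, V) = -4 - 4 = -8)
G(Y, d) = -1 + Y
H(b) = 1/2 (H(b) = (-1 + 0)/(-2) = -1*(-1/2) = 1/2)
(-29 + H(6))*R(7, 0) = (-29 + 1/2)*(-8) = -57/2*(-8) = 228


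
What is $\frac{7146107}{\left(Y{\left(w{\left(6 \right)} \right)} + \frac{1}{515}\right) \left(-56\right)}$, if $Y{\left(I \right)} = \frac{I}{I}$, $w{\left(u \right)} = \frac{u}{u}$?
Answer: $- \frac{3680245105}{28896} \approx -1.2736 \cdot 10^{5}$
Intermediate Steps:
$w{\left(u \right)} = 1$
$Y{\left(I \right)} = 1$
$\frac{7146107}{\left(Y{\left(w{\left(6 \right)} \right)} + \frac{1}{515}\right) \left(-56\right)} = \frac{7146107}{\left(1 + \frac{1}{515}\right) \left(-56\right)} = \frac{7146107}{\frac{516}{515} \left(-56\right)} = \frac{7146107}{- \frac{28896}{515}} = 7146107 \left(- \frac{515}{28896}\right) = - \frac{3680245105}{28896}$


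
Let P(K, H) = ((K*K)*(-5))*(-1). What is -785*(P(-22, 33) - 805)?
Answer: -1267775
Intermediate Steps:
P(K, H) = 5*K² (P(K, H) = (K²*(-5))*(-1) = -5*K²*(-1) = 5*K²)
-785*(P(-22, 33) - 805) = -785*(5*(-22)² - 805) = -785*(5*484 - 805) = -785*(2420 - 805) = -785*1615 = -1267775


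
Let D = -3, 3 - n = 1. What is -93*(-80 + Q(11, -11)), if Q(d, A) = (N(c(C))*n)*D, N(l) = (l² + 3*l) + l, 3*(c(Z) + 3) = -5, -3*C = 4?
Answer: 9176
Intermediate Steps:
C = -4/3 (C = -⅓*4 = -4/3 ≈ -1.3333)
n = 2 (n = 3 - 1*1 = 3 - 1 = 2)
c(Z) = -14/3 (c(Z) = -3 + (⅓)*(-5) = -3 - 5/3 = -14/3)
N(l) = l² + 4*l
Q(d, A) = -56/3 (Q(d, A) = (-14*(4 - 14/3)/3*2)*(-3) = (-14/3*(-⅔)*2)*(-3) = ((28/9)*2)*(-3) = (56/9)*(-3) = -56/3)
-93*(-80 + Q(11, -11)) = -93*(-80 - 56/3) = -93*(-296/3) = 9176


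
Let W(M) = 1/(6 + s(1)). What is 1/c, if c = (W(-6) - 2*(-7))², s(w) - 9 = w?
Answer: 256/50625 ≈ 0.0050568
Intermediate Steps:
s(w) = 9 + w
W(M) = 1/16 (W(M) = 1/(6 + (9 + 1)) = 1/(6 + 10) = 1/16)
c = 50625/256 (c = (1/16 - 2*(-7))² = (1/16 + 14)² = (225/16)² = 50625/256 ≈ 197.75)
1/c = 1/(50625/256) = 256/50625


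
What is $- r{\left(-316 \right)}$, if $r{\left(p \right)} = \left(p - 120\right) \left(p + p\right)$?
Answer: $-275552$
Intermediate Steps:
$r{\left(p \right)} = 2 p \left(-120 + p\right)$ ($r{\left(p \right)} = \left(-120 + p\right) 2 p = 2 p \left(-120 + p\right)$)
$- r{\left(-316 \right)} = - 2 \left(-316\right) \left(-120 - 316\right) = - 2 \left(-316\right) \left(-436\right) = \left(-1\right) 275552 = -275552$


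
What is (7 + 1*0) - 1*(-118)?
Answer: 125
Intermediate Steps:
(7 + 1*0) - 1*(-118) = (7 + 0) + 118 = 7 + 118 = 125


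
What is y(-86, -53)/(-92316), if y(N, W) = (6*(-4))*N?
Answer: -172/7693 ≈ -0.022358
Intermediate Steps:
y(N, W) = -24*N
y(-86, -53)/(-92316) = -24*(-86)/(-92316) = 2064*(-1/92316) = -172/7693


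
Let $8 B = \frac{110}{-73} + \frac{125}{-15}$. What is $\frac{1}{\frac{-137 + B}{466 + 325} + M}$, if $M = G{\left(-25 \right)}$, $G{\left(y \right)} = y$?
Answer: $- \frac{197976}{4983997} \approx -0.039722$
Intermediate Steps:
$M = -25$
$B = - \frac{2155}{1752}$ ($B = \frac{\frac{110}{-73} + \frac{125}{-15}}{8} = \frac{110 \left(- \frac{1}{73}\right) + 125 \left(- \frac{1}{15}\right)}{8} = \frac{- \frac{110}{73} - \frac{25}{3}}{8} = \frac{1}{8} \left(- \frac{2155}{219}\right) = - \frac{2155}{1752} \approx -1.23$)
$\frac{1}{\frac{-137 + B}{466 + 325} + M} = \frac{1}{\frac{-137 - \frac{2155}{1752}}{466 + 325} - 25} = \frac{1}{- \frac{242179}{1752 \cdot 791} - 25} = \frac{1}{\left(- \frac{242179}{1752}\right) \frac{1}{791} - 25} = \frac{1}{- \frac{34597}{197976} - 25} = \frac{1}{- \frac{4983997}{197976}} = - \frac{197976}{4983997}$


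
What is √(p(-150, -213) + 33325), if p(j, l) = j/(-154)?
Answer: 10*√1975897/77 ≈ 182.55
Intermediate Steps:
p(j, l) = -j/154 (p(j, l) = j*(-1/154) = -j/154)
√(p(-150, -213) + 33325) = √(-1/154*(-150) + 33325) = √(75/77 + 33325) = √(2566100/77) = 10*√1975897/77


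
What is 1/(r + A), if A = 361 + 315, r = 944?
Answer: 1/1620 ≈ 0.00061728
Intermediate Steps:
A = 676
1/(r + A) = 1/(944 + 676) = 1/1620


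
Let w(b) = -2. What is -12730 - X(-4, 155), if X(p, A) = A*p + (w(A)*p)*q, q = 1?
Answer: -12118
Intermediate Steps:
X(p, A) = -2*p + A*p (X(p, A) = A*p - 2*p*1 = A*p - 2*p = -2*p + A*p)
-12730 - X(-4, 155) = -12730 - (-4)*(-2 + 155) = -12730 - (-4)*153 = -12730 - 1*(-612) = -12730 + 612 = -12118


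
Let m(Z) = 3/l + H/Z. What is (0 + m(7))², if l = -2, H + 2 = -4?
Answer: 1089/196 ≈ 5.5561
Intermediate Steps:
H = -6 (H = -2 - 4 = -6)
m(Z) = -3/2 - 6/Z (m(Z) = 3/(-2) - 6/Z = 3*(-½) - 6/Z = -3/2 - 6/Z)
(0 + m(7))² = (0 + (-3/2 - 6/7))² = (0 - 33/14)² = (-33/14)² = 1089/196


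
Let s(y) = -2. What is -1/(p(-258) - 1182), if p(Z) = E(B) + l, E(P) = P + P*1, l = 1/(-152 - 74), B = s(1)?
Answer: 226/268037 ≈ 0.00084317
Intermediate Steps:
B = -2
l = -1/226 (l = 1/(-226) = -1/226 ≈ -0.0044248)
E(P) = 2*P (E(P) = P + P = 2*P)
p(Z) = -905/226 (p(Z) = 2*(-2) - 1/226 = -4 - 1/226 = -905/226)
-1/(p(-258) - 1182) = -1/(-905/226 - 1182) = -1/(-268037/226) = -1*(-226/268037) = 226/268037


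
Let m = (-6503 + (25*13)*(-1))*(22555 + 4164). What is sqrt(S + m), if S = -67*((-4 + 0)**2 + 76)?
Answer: 2*I*sqrt(45610874) ≈ 13507.0*I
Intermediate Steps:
m = -182437332 (m = (-6503 + 325*(-1))*26719 = (-6503 - 325)*26719 = -6828*26719 = -182437332)
S = -6164 (S = -67*((-4)**2 + 76) = -67*(16 + 76) = -67*92 = -6164)
sqrt(S + m) = sqrt(-6164 - 182437332) = sqrt(-182443496) = 2*I*sqrt(45610874)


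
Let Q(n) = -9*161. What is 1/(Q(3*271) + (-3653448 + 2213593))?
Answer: -1/1441304 ≈ -6.9382e-7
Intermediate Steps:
Q(n) = -1449
1/(Q(3*271) + (-3653448 + 2213593)) = 1/(-1449 + (-3653448 + 2213593)) = 1/(-1449 - 1439855) = 1/(-1441304) = -1/1441304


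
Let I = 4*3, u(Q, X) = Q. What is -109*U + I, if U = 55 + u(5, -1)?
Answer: -6528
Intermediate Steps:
I = 12
U = 60 (U = 55 + 5 = 60)
-109*U + I = -109*60 + 12 = -6540 + 12 = -6528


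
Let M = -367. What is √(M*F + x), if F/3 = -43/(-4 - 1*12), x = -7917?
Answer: 3*I*√19335/4 ≈ 104.29*I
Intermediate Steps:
F = 129/16 (F = 3*(-43/(-4 - 1*12)) = 3*(-43/(-4 - 12)) = 3*(-43/(-16)) = 3*(-43*(-1/16)) = 3*(43/16) = 129/16 ≈ 8.0625)
√(M*F + x) = √(-367*129/16 - 7917) = √(-47343/16 - 7917) = √(-174015/16) = 3*I*√19335/4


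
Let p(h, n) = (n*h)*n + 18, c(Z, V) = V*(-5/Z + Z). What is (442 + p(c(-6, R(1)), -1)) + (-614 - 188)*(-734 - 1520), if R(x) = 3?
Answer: 3616305/2 ≈ 1.8082e+6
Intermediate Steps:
c(Z, V) = V*(Z - 5/Z)
p(h, n) = 18 + h*n² (p(h, n) = (h*n)*n + 18 = h*n² + 18 = 18 + h*n²)
(442 + p(c(-6, R(1)), -1)) + (-614 - 188)*(-734 - 1520) = (442 + (18 + (3*(-5 + (-6)²)/(-6))*(-1)²)) + (-614 - 188)*(-734 - 1520) = (442 + (18 + (3*(-⅙)*(-5 + 36))*1)) - 802*(-2254) = (442 + (18 + (3*(-⅙)*31)*1)) + 1807708 = (442 + (18 - 31/2*1)) + 1807708 = (442 + (18 - 31/2)) + 1807708 = (442 + 5/2) + 1807708 = 889/2 + 1807708 = 3616305/2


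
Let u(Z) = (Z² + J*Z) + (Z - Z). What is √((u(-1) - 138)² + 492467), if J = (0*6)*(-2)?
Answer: 6*√14201 ≈ 715.01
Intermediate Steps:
J = 0 (J = 0*(-2) = 0)
u(Z) = Z² (u(Z) = (Z² + 0*Z) + (Z - Z) = (Z² + 0) + 0 = Z² + 0 = Z²)
√((u(-1) - 138)² + 492467) = √(((-1)² - 138)² + 492467) = √((1 - 138)² + 492467) = √((-137)² + 492467) = √(18769 + 492467) = √511236 = 6*√14201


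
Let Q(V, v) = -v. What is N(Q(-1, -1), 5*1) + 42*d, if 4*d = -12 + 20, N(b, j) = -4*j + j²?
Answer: 89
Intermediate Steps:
N(b, j) = j² - 4*j
d = 2 (d = (-12 + 20)/4 = (¼)*8 = 2)
N(Q(-1, -1), 5*1) + 42*d = (5*1)*(-4 + 5*1) + 42*2 = 5*(-4 + 5) + 84 = 5*1 + 84 = 5 + 84 = 89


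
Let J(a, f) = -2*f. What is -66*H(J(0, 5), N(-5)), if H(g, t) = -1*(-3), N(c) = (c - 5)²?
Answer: -198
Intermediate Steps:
N(c) = (-5 + c)²
H(g, t) = 3
-66*H(J(0, 5), N(-5)) = -66*3 = -198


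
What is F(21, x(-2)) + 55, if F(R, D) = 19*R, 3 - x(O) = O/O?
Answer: 454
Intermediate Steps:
x(O) = 2 (x(O) = 3 - O/O = 3 - 1*1 = 3 - 1 = 2)
F(21, x(-2)) + 55 = 19*21 + 55 = 399 + 55 = 454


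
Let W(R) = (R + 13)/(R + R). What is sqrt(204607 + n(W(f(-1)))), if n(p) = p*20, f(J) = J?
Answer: sqrt(204487) ≈ 452.20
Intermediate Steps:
W(R) = (13 + R)/(2*R) (W(R) = (13 + R)/((2*R)) = (13 + R)*(1/(2*R)) = (13 + R)/(2*R))
n(p) = 20*p
sqrt(204607 + n(W(f(-1)))) = sqrt(204607 + 20*((1/2)*(13 - 1)/(-1))) = sqrt(204607 + 20*((1/2)*(-1)*12)) = sqrt(204607 + 20*(-6)) = sqrt(204607 - 120) = sqrt(204487)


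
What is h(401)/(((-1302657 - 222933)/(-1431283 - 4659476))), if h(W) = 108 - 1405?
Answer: -877746047/169510 ≈ -5178.1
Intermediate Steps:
h(W) = -1297
h(401)/(((-1302657 - 222933)/(-1431283 - 4659476))) = -1297*(-1431283 - 4659476)/(-1302657 - 222933) = -1297/((-1525590/(-6090759))) = -1297/((-1525590*(-1/6090759))) = -1297/169510/676751 = -1297*676751/169510 = -877746047/169510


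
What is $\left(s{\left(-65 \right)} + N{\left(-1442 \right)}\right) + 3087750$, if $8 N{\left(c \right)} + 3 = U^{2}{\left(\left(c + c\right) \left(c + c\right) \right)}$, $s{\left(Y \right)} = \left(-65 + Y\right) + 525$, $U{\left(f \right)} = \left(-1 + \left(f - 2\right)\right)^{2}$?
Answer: $\frac{2392937888491016475937937419}{4} \approx 5.9823 \cdot 10^{26}$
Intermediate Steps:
$U{\left(f \right)} = \left(-3 + f\right)^{2}$ ($U{\left(f \right)} = \left(-1 + \left(f - 2\right)\right)^{2} = \left(-1 + \left(-2 + f\right)\right)^{2} = \left(-3 + f\right)^{2}$)
$s{\left(Y \right)} = 460 + Y$
$N{\left(c \right)} = - \frac{3}{8} + \frac{\left(-3 + 4 c^{2}\right)^{4}}{8}$ ($N{\left(c \right)} = - \frac{3}{8} + \frac{\left(\left(-3 + \left(c + c\right) \left(c + c\right)\right)^{2}\right)^{2}}{8} = - \frac{3}{8} + \frac{\left(\left(-3 + 2 c 2 c\right)^{2}\right)^{2}}{8} = - \frac{3}{8} + \frac{\left(\left(-3 + 4 c^{2}\right)^{2}\right)^{2}}{8} = - \frac{3}{8} + \frac{\left(-3 + 4 c^{2}\right)^{4}}{8}$)
$\left(s{\left(-65 \right)} + N{\left(-1442 \right)}\right) + 3087750 = \left(\left(460 - 65\right) - \left(\frac{3}{8} - \frac{\left(-3 + 4 \left(-1442\right)^{2}\right)^{4}}{8}\right)\right) + 3087750 = \left(395 - \left(\frac{3}{8} - \frac{\left(-3 + 4 \cdot 2079364\right)^{4}}{8}\right)\right) + 3087750 = \left(395 - \left(\frac{3}{8} - \frac{\left(-3 + 8317456\right)^{4}}{8}\right)\right) + 3087750 = \left(395 - \left(\frac{3}{8} - \frac{8317453^{4}}{8}\right)\right) + 3087750 = \left(395 + \left(- \frac{3}{8} + \frac{1}{8} \cdot 4785875776982032951851169681\right)\right) + 3087750 = \left(395 + \left(- \frac{3}{8} + \frac{4785875776982032951851169681}{8}\right)\right) + 3087750 = \left(395 + \frac{2392937888491016475925584839}{4}\right) + 3087750 = \frac{2392937888491016475925586419}{4} + 3087750 = \frac{2392937888491016475937937419}{4}$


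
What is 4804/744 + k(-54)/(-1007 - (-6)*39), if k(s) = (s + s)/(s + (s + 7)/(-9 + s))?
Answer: 3113425871/482375190 ≈ 6.4544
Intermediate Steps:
k(s) = 2*s/(s + (7 + s)/(-9 + s)) (k(s) = (2*s)/(s + (7 + s)/(-9 + s)) = 2*s/(s + (7 + s)/(-9 + s)))
4804/744 + k(-54)/(-1007 - (-6)*39) = 4804/744 + (2*(-54)*(-9 - 54)/(7 + (-54)² - 8*(-54)))/(-1007 - (-6)*39) = 4804*(1/744) + (2*(-54)*(-63)/(7 + 2916 + 432))/(-1007 - 1*(-234)) = 1201/186 + (2*(-54)*(-63)/3355)/(-1007 + 234) = 1201/186 + (2*(-54)*(1/3355)*(-63))/(-773) = 1201/186 + (6804/3355)*(-1/773) = 1201/186 - 6804/2593415 = 3113425871/482375190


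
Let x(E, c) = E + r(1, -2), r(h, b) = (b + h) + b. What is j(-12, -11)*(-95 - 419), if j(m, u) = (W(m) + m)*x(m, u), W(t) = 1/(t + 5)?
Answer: -655350/7 ≈ -93621.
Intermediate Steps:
r(h, b) = h + 2*b
W(t) = 1/(5 + t)
x(E, c) = -3 + E (x(E, c) = E + (1 + 2*(-2)) = E + (1 - 4) = E - 3 = -3 + E)
j(m, u) = (-3 + m)*(m + 1/(5 + m)) (j(m, u) = (1/(5 + m) + m)*(-3 + m) = (m + 1/(5 + m))*(-3 + m) = (-3 + m)*(m + 1/(5 + m)))
j(-12, -11)*(-95 - 419) = ((1 - 12*(5 - 12))*(-3 - 12)/(5 - 12))*(-95 - 419) = ((1 - 12*(-7))*(-15)/(-7))*(-514) = -⅐*(1 + 84)*(-15)*(-514) = -⅐*85*(-15)*(-514) = (1275/7)*(-514) = -655350/7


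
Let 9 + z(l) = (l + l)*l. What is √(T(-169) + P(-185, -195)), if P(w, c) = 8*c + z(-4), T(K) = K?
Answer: I*√1706 ≈ 41.304*I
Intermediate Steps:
z(l) = -9 + 2*l² (z(l) = -9 + (l + l)*l = -9 + (2*l)*l = -9 + 2*l²)
P(w, c) = 23 + 8*c (P(w, c) = 8*c + (-9 + 2*(-4)²) = 8*c + (-9 + 2*16) = 8*c + (-9 + 32) = 8*c + 23 = 23 + 8*c)
√(T(-169) + P(-185, -195)) = √(-169 + (23 + 8*(-195))) = √(-169 + (23 - 1560)) = √(-169 - 1537) = √(-1706) = I*√1706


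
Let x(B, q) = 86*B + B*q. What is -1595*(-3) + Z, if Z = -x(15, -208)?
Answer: 6615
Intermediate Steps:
Z = 1830 (Z = -15*(86 - 208) = -15*(-122) = -1*(-1830) = 1830)
-1595*(-3) + Z = -1595*(-3) + 1830 = 4785 + 1830 = 6615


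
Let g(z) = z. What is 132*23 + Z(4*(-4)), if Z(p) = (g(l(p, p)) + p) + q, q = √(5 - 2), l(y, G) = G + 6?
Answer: 3010 + √3 ≈ 3011.7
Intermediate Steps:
l(y, G) = 6 + G
q = √3 ≈ 1.7320
Z(p) = 6 + √3 + 2*p (Z(p) = ((6 + p) + p) + √3 = (6 + 2*p) + √3 = 6 + √3 + 2*p)
132*23 + Z(4*(-4)) = 132*23 + (6 + √3 + 2*(4*(-4))) = 3036 + (6 + √3 + 2*(-16)) = 3036 + (6 + √3 - 32) = 3036 + (-26 + √3) = 3010 + √3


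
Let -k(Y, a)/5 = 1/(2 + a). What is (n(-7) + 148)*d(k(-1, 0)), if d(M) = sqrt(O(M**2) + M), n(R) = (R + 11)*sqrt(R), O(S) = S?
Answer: 2*sqrt(15)*(37 + I*sqrt(7)) ≈ 286.6 + 20.494*I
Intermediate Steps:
k(Y, a) = -5/(2 + a)
n(R) = sqrt(R)*(11 + R) (n(R) = (11 + R)*sqrt(R) = sqrt(R)*(11 + R))
d(M) = sqrt(M + M**2) (d(M) = sqrt(M**2 + M) = sqrt(M + M**2))
(n(-7) + 148)*d(k(-1, 0)) = (sqrt(-7)*(11 - 7) + 148)*sqrt((-5/(2 + 0))*(1 - 5/(2 + 0))) = ((I*sqrt(7))*4 + 148)*sqrt((-5/2)*(1 - 5/2)) = (4*I*sqrt(7) + 148)*sqrt((-5*1/2)*(1 - 5*1/2)) = (148 + 4*I*sqrt(7))*sqrt(-5*(1 - 5/2)/2) = (148 + 4*I*sqrt(7))*sqrt(-5/2*(-3/2)) = (148 + 4*I*sqrt(7))*sqrt(15/4) = (148 + 4*I*sqrt(7))*(sqrt(15)/2) = sqrt(15)*(148 + 4*I*sqrt(7))/2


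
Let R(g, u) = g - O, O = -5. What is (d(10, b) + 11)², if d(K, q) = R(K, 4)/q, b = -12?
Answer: 1521/16 ≈ 95.063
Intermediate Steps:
R(g, u) = 5 + g (R(g, u) = g - 1*(-5) = g + 5 = 5 + g)
d(K, q) = (5 + K)/q
(d(10, b) + 11)² = ((5 + 10)/(-12) + 11)² = (-1/12*15 + 11)² = (-5/4 + 11)² = (39/4)² = 1521/16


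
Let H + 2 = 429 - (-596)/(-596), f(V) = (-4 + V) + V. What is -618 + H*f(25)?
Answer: 18978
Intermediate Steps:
f(V) = -4 + 2*V
H = 426 (H = -2 + (429 - (-596)/(-596)) = -2 + (429 - (-596)*(-1)/596) = -2 + (429 - 1*1) = -2 + (429 - 1) = -2 + 428 = 426)
-618 + H*f(25) = -618 + 426*(-4 + 2*25) = -618 + 426*(-4 + 50) = -618 + 426*46 = -618 + 19596 = 18978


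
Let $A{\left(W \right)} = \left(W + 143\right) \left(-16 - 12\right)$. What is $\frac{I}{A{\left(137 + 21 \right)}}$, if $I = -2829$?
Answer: $\frac{2829}{8428} \approx 0.33567$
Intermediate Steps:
$A{\left(W \right)} = -4004 - 28 W$ ($A{\left(W \right)} = \left(143 + W\right) \left(-28\right) = -4004 - 28 W$)
$\frac{I}{A{\left(137 + 21 \right)}} = - \frac{2829}{-4004 - 28 \left(137 + 21\right)} = - \frac{2829}{-4004 - 4424} = - \frac{2829}{-8428} = \left(-2829\right) \left(- \frac{1}{8428}\right) = \frac{2829}{8428}$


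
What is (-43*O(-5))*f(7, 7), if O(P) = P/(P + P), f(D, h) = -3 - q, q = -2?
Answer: 43/2 ≈ 21.500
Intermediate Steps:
f(D, h) = -1 (f(D, h) = -3 - 1*(-2) = -3 + 2 = -1)
O(P) = ½ (O(P) = P/((2*P)) = (1/(2*P))*P = ½)
(-43*O(-5))*f(7, 7) = -43*½*(-1) = -43/2*(-1) = 43/2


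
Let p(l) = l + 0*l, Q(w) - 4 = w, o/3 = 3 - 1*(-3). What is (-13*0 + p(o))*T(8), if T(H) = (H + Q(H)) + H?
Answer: 504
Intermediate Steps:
o = 18 (o = 3*(3 - 1*(-3)) = 3*(3 + 3) = 3*6 = 18)
Q(w) = 4 + w
T(H) = 4 + 3*H (T(H) = (H + (4 + H)) + H = (4 + 2*H) + H = 4 + 3*H)
p(l) = l (p(l) = l + 0 = l)
(-13*0 + p(o))*T(8) = (-13*0 + 18)*(4 + 3*8) = (0 + 18)*(4 + 24) = 18*28 = 504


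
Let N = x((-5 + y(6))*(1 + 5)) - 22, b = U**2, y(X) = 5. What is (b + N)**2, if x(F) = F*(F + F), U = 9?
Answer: 3481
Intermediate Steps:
b = 81 (b = 9**2 = 81)
x(F) = 2*F**2 (x(F) = F*(2*F) = 2*F**2)
N = -22 (N = 2*((-5 + 5)*(1 + 5))**2 - 22 = 2*(0*6)**2 - 22 = 2*0**2 - 22 = 2*0 - 22 = 0 - 22 = -22)
(b + N)**2 = (81 - 22)**2 = 59**2 = 3481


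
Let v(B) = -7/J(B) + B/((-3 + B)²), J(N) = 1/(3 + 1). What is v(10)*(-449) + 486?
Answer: 635352/49 ≈ 12966.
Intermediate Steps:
J(N) = ¼ (J(N) = 1/4 = ¼)
v(B) = -28 + B/(-3 + B)² (v(B) = -7/¼ + B/((-3 + B)²) = -7*4 + B/(-3 + B)² = -28 + B/(-3 + B)²)
v(10)*(-449) + 486 = (-28 + 10/(-3 + 10)²)*(-449) + 486 = (-28 + 10/7²)*(-449) + 486 = (-28 + 10*(1/49))*(-449) + 486 = (-28 + 10/49)*(-449) + 486 = -1362/49*(-449) + 486 = 611538/49 + 486 = 635352/49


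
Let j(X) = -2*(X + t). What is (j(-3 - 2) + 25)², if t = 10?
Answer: 225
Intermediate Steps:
j(X) = -20 - 2*X (j(X) = -2*(X + 10) = -2*(10 + X) = -20 - 2*X)
(j(-3 - 2) + 25)² = ((-20 - 2*(-3 - 2)) + 25)² = ((-20 - 2*(-5)) + 25)² = ((-20 + 10) + 25)² = (-10 + 25)² = 15² = 225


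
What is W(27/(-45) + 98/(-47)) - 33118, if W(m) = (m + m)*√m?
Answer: -33118 - 1262*I*√148285/55225 ≈ -33118.0 - 8.7998*I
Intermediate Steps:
W(m) = 2*m^(3/2) (W(m) = (2*m)*√m = 2*m^(3/2))
W(27/(-45) + 98/(-47)) - 33118 = 2*(27/(-45) + 98/(-47))^(3/2) - 33118 = 2*(27*(-1/45) + 98*(-1/47))^(3/2) - 33118 = 2*(-⅗ - 98/47)^(3/2) - 33118 = 2*(-631/235)^(3/2) - 33118 = 2*(-631*I*√148285/55225) - 33118 = -1262*I*√148285/55225 - 33118 = -33118 - 1262*I*√148285/55225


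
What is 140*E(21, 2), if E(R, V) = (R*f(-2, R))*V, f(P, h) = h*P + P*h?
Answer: -493920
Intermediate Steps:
f(P, h) = 2*P*h (f(P, h) = P*h + P*h = 2*P*h)
E(R, V) = -4*V*R² (E(R, V) = (R*(2*(-2)*R))*V = (R*(-4*R))*V = (-4*R²)*V = -4*V*R²)
140*E(21, 2) = 140*(-4*2*21²) = 140*(-4*2*441) = 140*(-3528) = -493920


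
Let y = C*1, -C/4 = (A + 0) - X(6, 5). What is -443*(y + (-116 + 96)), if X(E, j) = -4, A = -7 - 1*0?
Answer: 3544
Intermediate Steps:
A = -7 (A = -7 + 0 = -7)
C = 12 (C = -4*((-7 + 0) - 1*(-4)) = -4*(-7 + 4) = -4*(-3) = 12)
y = 12 (y = 12*1 = 12)
-443*(y + (-116 + 96)) = -443*(12 + (-116 + 96)) = -443*(12 - 20) = -443*(-8) = 3544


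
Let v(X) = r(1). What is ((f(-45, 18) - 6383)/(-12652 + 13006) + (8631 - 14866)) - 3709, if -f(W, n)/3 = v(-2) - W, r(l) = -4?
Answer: -1763341/177 ≈ -9962.4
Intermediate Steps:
v(X) = -4
f(W, n) = 12 + 3*W (f(W, n) = -3*(-4 - W) = 12 + 3*W)
((f(-45, 18) - 6383)/(-12652 + 13006) + (8631 - 14866)) - 3709 = (((12 + 3*(-45)) - 6383)/(-12652 + 13006) + (8631 - 14866)) - 3709 = (((12 - 135) - 6383)/354 - 6235) - 3709 = ((-123 - 6383)*(1/354) - 6235) - 3709 = (-6506*1/354 - 6235) - 3709 = (-3253/177 - 6235) - 3709 = -1106848/177 - 3709 = -1763341/177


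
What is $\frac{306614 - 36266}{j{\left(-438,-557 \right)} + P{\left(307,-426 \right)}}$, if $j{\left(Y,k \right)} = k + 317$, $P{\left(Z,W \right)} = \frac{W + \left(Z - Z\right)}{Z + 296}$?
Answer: $- \frac{27169974}{24191} \approx -1123.1$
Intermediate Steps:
$P{\left(Z,W \right)} = \frac{W}{296 + Z}$ ($P{\left(Z,W \right)} = \frac{W + 0}{296 + Z} = \frac{W}{296 + Z}$)
$j{\left(Y,k \right)} = 317 + k$
$\frac{306614 - 36266}{j{\left(-438,-557 \right)} + P{\left(307,-426 \right)}} = \frac{306614 - 36266}{\left(317 - 557\right) - \frac{426}{296 + 307}} = \frac{270348}{-240 - \frac{426}{603}} = \frac{270348}{-240 - \frac{142}{201}} = \frac{270348}{- \frac{48382}{201}} = 270348 \left(- \frac{201}{48382}\right) = - \frac{27169974}{24191}$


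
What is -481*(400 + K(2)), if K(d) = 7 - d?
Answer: -194805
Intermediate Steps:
-481*(400 + K(2)) = -481*(400 + (7 - 1*2)) = -481*(400 + (7 - 2)) = -481*(400 + 5) = -481*405 = -194805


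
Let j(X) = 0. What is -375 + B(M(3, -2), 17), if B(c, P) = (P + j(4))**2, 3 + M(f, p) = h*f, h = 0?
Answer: -86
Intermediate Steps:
M(f, p) = -3 (M(f, p) = -3 + 0*f = -3 + 0 = -3)
B(c, P) = P**2 (B(c, P) = (P + 0)**2 = P**2)
-375 + B(M(3, -2), 17) = -375 + 17**2 = -375 + 289 = -86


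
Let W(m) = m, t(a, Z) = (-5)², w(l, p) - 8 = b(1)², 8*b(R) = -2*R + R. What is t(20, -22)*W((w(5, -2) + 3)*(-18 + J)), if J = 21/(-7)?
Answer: -370125/64 ≈ -5783.2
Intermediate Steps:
J = -3 (J = 21*(-⅐) = -3)
b(R) = -R/8 (b(R) = (-2*R + R)/8 = (-R)/8 = -R/8)
w(l, p) = 513/64 (w(l, p) = 8 + (-⅛*1)² = 8 + (-⅛)² = 8 + 1/64 = 513/64)
t(a, Z) = 25
t(20, -22)*W((w(5, -2) + 3)*(-18 + J)) = 25*((513/64 + 3)*(-18 - 3)) = 25*((705/64)*(-21)) = 25*(-14805/64) = -370125/64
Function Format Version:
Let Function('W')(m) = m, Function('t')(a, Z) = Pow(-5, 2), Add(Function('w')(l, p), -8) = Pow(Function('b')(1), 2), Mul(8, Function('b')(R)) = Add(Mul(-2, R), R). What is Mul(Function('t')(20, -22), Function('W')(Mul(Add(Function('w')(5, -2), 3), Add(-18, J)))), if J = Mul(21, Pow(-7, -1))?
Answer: Rational(-370125, 64) ≈ -5783.2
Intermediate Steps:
J = -3 (J = Mul(21, Rational(-1, 7)) = -3)
Function('b')(R) = Mul(Rational(-1, 8), R) (Function('b')(R) = Mul(Rational(1, 8), Add(Mul(-2, R), R)) = Mul(Rational(1, 8), Mul(-1, R)) = Mul(Rational(-1, 8), R))
Function('w')(l, p) = Rational(513, 64) (Function('w')(l, p) = Add(8, Pow(Mul(Rational(-1, 8), 1), 2)) = Add(8, Pow(Rational(-1, 8), 2)) = Add(8, Rational(1, 64)) = Rational(513, 64))
Function('t')(a, Z) = 25
Mul(Function('t')(20, -22), Function('W')(Mul(Add(Function('w')(5, -2), 3), Add(-18, J)))) = Mul(25, Mul(Add(Rational(513, 64), 3), Add(-18, -3))) = Mul(25, Mul(Rational(705, 64), -21)) = Mul(25, Rational(-14805, 64)) = Rational(-370125, 64)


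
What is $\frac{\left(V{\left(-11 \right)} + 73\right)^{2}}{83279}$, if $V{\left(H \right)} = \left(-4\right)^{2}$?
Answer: $\frac{7921}{83279} \approx 0.095114$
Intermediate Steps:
$V{\left(H \right)} = 16$
$\frac{\left(V{\left(-11 \right)} + 73\right)^{2}}{83279} = \frac{\left(16 + 73\right)^{2}}{83279} = 89^{2} \cdot \frac{1}{83279} = 7921 \cdot \frac{1}{83279} = \frac{7921}{83279}$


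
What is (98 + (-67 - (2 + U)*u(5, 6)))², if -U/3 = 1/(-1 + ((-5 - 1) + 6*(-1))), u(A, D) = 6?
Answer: 52441/169 ≈ 310.30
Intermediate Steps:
U = 3/13 (U = -3/(-1 + ((-5 - 1) + 6*(-1))) = -3/(-1 + (-6 - 6)) = -3/(-1 - 12) = -3/(-13) = -3*(-1/13) = 3/13 ≈ 0.23077)
(98 + (-67 - (2 + U)*u(5, 6)))² = (98 + (-67 - (2 + 3/13)*6))² = (98 + (-67 - 29*6/13))² = (98 + (-67 - 1*174/13))² = (98 + (-67 - 174/13))² = (98 - 1045/13)² = (229/13)² = 52441/169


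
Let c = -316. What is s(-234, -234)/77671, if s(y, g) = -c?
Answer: 316/77671 ≈ 0.0040684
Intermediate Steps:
s(y, g) = 316 (s(y, g) = -1*(-316) = 316)
s(-234, -234)/77671 = 316/77671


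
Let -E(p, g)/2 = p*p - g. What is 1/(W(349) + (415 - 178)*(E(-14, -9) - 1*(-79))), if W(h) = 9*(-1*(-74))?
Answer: -1/77781 ≈ -1.2857e-5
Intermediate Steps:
E(p, g) = -2*p² + 2*g (E(p, g) = -2*(p*p - g) = -2*(p² - g) = -2*p² + 2*g)
W(h) = 666 (W(h) = 9*74 = 666)
1/(W(349) + (415 - 178)*(E(-14, -9) - 1*(-79))) = 1/(666 + (415 - 178)*((-2*(-14)² + 2*(-9)) - 1*(-79))) = 1/(666 + 237*((-2*196 - 18) + 79)) = 1/(666 + 237*((-392 - 18) + 79)) = 1/(666 + 237*(-410 + 79)) = 1/(666 + 237*(-331)) = 1/(666 - 78447) = 1/(-77781) = -1/77781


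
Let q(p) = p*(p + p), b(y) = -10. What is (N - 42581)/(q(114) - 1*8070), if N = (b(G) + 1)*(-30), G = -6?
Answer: -1459/618 ≈ -2.3608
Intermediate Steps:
N = 270 (N = (-10 + 1)*(-30) = -9*(-30) = 270)
q(p) = 2*p² (q(p) = p*(2*p) = 2*p²)
(N - 42581)/(q(114) - 1*8070) = (270 - 42581)/(2*114² - 1*8070) = -42311/(2*12996 - 8070) = -42311/(25992 - 8070) = -42311/17922 = -42311*1/17922 = -1459/618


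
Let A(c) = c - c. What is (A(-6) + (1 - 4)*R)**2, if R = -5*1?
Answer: 225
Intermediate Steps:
A(c) = 0
R = -5
(A(-6) + (1 - 4)*R)**2 = (0 + (1 - 4)*(-5))**2 = (0 - 3*(-5))**2 = (0 + 15)**2 = 15**2 = 225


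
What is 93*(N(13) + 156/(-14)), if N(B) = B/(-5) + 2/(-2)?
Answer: -47988/35 ≈ -1371.1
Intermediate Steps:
N(B) = -1 - B/5 (N(B) = B*(-⅕) + 2*(-½) = -B/5 - 1 = -1 - B/5)
93*(N(13) + 156/(-14)) = 93*((-1 - ⅕*13) + 156/(-14)) = 93*((-1 - 13/5) + 156*(-1/14)) = 93*(-18/5 - 78/7) = 93*(-516/35) = -47988/35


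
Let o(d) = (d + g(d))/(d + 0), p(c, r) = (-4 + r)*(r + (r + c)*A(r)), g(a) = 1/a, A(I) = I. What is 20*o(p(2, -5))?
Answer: 8101/405 ≈ 20.002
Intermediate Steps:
p(c, r) = (-4 + r)*(r + r*(c + r)) (p(c, r) = (-4 + r)*(r + (r + c)*r) = (-4 + r)*(r + (c + r)*r) = (-4 + r)*(r + r*(c + r)))
o(d) = (d + 1/d)/d (o(d) = (d + 1/d)/(d + 0) = (d + 1/d)/d)
20*o(p(2, -5)) = 20*(1 + (-5*(-4 + (-5)² - 4*2 - 3*(-5) + 2*(-5)))⁻²) = 20*(1 + (-5*(-4 + 25 - 8 + 15 - 10))⁻²) = 20*(1 + (-5*18)⁻²) = 20*(1 + (-90)⁻²) = 20*(1 + 1/8100) = 20*(8101/8100) = 8101/405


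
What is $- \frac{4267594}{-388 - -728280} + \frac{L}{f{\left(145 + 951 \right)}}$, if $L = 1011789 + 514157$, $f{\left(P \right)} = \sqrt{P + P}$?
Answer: $- \frac{2133797}{363946} + \frac{762973 \sqrt{137}}{274} \approx 32587.0$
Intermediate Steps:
$f{\left(P \right)} = \sqrt{2} \sqrt{P}$ ($f{\left(P \right)} = \sqrt{2 P} = \sqrt{2} \sqrt{P}$)
$L = 1525946$
$- \frac{4267594}{-388 - -728280} + \frac{L}{f{\left(145 + 951 \right)}} = - \frac{4267594}{-388 - -728280} + \frac{1525946}{\sqrt{2} \sqrt{145 + 951}} = - \frac{4267594}{-388 + 728280} + \frac{1525946}{\sqrt{2} \sqrt{1096}} = - \frac{4267594}{727892} + \frac{1525946}{\sqrt{2} \cdot 2 \sqrt{274}} = \left(-4267594\right) \frac{1}{727892} + \frac{1525946}{4 \sqrt{137}} = - \frac{2133797}{363946} + 1525946 \frac{\sqrt{137}}{548} = - \frac{2133797}{363946} + \frac{762973 \sqrt{137}}{274}$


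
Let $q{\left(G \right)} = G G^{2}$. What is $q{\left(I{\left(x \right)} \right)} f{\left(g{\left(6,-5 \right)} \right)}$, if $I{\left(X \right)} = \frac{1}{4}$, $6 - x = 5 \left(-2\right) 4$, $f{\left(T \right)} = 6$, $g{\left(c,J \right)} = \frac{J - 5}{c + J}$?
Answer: $\frac{3}{32} \approx 0.09375$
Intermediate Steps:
$g{\left(c,J \right)} = \frac{-5 + J}{J + c}$
$x = 46$ ($x = 6 - 5 \left(-2\right) 4 = 6 - \left(-10\right) 4 = 6 - -40 = 6 + 40 = 46$)
$I{\left(X \right)} = \frac{1}{4}$
$q{\left(G \right)} = G^{3}$
$q{\left(I{\left(x \right)} \right)} f{\left(g{\left(6,-5 \right)} \right)} = \left(\frac{1}{4}\right)^{3} \cdot 6 = \frac{1}{64} \cdot 6 = \frac{3}{32}$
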